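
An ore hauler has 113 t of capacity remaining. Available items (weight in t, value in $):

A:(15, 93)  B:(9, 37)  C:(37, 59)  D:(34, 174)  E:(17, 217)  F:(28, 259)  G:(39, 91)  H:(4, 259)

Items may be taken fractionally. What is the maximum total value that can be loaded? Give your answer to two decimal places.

Sort by value per unit weight and fill in that order.
Ratios (sorted): H 64.75, E 12.76, F 9.25, A 6.20, D 5.12, B 4.11, G 2.33, C 1.59
take H (4 @ 259); take E (17 @ 217); take F (28 @ 259); take A (15 @ 93); take D (34 @ 174); take B (9 @ 37); take 6/39 of G → 14.00. Capacity used 113/113.
Total value = 1053.00

1053.00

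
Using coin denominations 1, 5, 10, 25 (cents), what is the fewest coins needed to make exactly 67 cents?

Use the largest denomination that fits, subtract, and repeat.
67 = 2×25 + 1×10 + 1×5 + 2×1
Total coins = 2 + 1 + 1 + 2 = 6

6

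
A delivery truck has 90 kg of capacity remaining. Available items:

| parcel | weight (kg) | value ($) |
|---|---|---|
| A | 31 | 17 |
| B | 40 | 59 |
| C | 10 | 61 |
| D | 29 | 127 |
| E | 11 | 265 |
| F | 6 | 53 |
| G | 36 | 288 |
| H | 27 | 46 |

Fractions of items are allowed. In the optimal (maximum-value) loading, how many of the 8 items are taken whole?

Sort by value per unit weight and fill in that order.
Ratios (sorted): E 24.09, F 8.83, G 8.00, C 6.10, D 4.38, H 1.70, B 1.48, A 0.55
take E (11 @ 265); take F (6 @ 53); take G (36 @ 288); take C (10 @ 61); take 27/29 of D → 118.24. Capacity used 90/90.
4 item(s) taken whole; one partial (take 27/29 of D).

4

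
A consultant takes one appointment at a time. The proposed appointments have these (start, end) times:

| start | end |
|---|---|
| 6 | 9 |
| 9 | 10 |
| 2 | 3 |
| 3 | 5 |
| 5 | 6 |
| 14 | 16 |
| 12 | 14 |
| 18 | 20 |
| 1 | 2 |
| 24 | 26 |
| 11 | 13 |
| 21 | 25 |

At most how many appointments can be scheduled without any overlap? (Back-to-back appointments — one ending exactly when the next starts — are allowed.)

By end time: (1,2), (2,3), (3,5), (5,6), (6,9), (9,10), (11,13), (12,14), (14,16), (18,20), (21,25), (24,26).
Pick (1,2); next start ≥ 2 → (2,3); next start ≥ 3 → (3,5); next start ≥ 5 → (5,6); next start ≥ 6 → (6,9); next start ≥ 9 → (9,10); next start ≥ 10 → (11,13); next start ≥ 13 → (14,16); next start ≥ 16 → (18,20); next start ≥ 20 → (21,25).
Selected 10 appointments.

10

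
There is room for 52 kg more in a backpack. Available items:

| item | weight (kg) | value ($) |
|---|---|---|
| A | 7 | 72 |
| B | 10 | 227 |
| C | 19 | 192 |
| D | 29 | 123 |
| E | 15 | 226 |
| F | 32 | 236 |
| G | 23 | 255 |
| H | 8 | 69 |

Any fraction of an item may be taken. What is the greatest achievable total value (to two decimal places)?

Greedy by value/weight ratio, highest first.
Ratios (sorted): B 22.70, E 15.07, G 11.09, A 10.29, C 10.11, H 8.62, F 7.38, D 4.24
take B (10 @ 227); take E (15 @ 226); take G (23 @ 255); take 4/7 of A → 41.14. Capacity used 52/52.
Total value = 749.14

749.14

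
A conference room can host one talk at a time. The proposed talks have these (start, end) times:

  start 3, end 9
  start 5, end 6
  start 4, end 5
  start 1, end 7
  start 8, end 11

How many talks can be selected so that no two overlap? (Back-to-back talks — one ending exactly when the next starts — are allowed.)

3

Sorted by end: (4,5)  (5,6)  (1,7)  (3,9)  (8,11)
take (4,5); take (5,6); take (8,11).
Selected 3 talks.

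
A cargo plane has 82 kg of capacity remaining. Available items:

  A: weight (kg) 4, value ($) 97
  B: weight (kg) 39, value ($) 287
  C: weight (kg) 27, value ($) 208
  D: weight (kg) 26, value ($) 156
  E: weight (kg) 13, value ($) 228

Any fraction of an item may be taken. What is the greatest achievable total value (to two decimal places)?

812.64

Ratios (sorted): A 24.25, E 17.54, C 7.70, B 7.36, D 6.00
take A (4 @ 97); take E (13 @ 228); take C (27 @ 208); take 38/39 of B → 279.64. Capacity used 82/82.
Total value = 812.64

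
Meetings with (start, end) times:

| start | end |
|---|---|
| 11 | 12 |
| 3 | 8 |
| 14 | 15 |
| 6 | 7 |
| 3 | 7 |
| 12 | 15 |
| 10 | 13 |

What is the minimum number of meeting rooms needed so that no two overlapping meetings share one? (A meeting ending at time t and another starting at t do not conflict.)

3

The answer is the maximum number of intervals overlapping at any instant.
Events (time:±→running): 3:+→1 3:+→2 6:+→3 … peak 3.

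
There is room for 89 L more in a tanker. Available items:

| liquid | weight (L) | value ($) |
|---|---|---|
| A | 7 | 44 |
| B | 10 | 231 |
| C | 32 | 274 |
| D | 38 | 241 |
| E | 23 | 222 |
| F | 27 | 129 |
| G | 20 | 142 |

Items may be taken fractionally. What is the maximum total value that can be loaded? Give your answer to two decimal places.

894.37

Sort by value per unit weight and fill in that order.
Ratios (sorted): B 23.10, E 9.65, C 8.56, G 7.10, D 6.34, A 6.29, F 4.78
take B (10 @ 231); take E (23 @ 222); take C (32 @ 274); take G (20 @ 142); take 4/38 of D → 25.37. Capacity used 89/89.
Total value = 894.37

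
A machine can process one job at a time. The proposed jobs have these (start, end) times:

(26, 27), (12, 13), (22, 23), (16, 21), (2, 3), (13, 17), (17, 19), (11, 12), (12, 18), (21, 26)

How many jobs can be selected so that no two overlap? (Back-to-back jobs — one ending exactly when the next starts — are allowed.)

7

By end time: (2,3), (11,12), (12,13), (13,17), (12,18), (17,19), (16,21), (22,23), (21,26), (26,27).
Pick (2,3); next start ≥ 3 → (11,12); next start ≥ 12 → (12,13); next start ≥ 13 → (13,17); next start ≥ 17 → (17,19); next start ≥ 19 → (22,23); next start ≥ 23 → (26,27).
Selected 7 jobs.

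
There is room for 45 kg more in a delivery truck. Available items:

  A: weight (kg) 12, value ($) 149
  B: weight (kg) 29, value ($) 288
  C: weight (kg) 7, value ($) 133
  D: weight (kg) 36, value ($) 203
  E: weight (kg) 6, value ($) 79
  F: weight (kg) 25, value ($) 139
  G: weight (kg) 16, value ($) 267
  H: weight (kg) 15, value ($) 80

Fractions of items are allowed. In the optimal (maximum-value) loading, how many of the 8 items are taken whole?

Greedy by value/weight ratio, highest first.
Order: C (133/7=19.00) > G (267/16=16.69) > E (79/6=13.17) > A (149/12=12.42) > B (288/29=9.93) > D (203/36=5.64) > F (139/25=5.56) > H (80/15=5.33)
Fill: take C (7 @ 133) → take G (16 @ 267) → take E (6 @ 79) → take A (12 @ 149) → take 4/29 of B → 39.72; 45/45 used.
4 item(s) taken whole; one partial (take 4/29 of B).

4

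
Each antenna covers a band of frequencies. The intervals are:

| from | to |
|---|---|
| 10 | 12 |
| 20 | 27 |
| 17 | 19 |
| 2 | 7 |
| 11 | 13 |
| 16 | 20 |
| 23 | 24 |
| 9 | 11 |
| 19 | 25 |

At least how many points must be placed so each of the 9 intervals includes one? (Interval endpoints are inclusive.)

4

Sort by right endpoint; whenever an interval is uncovered, place a point at its right end.
Sorted: [2,7] [9,11] [10,12] [11,13] [17,19] [16,20] [23,24] [19,25] [20,27]
{[2,7]} hit by 7; {[9,11],[10,12],[11,13]} hit by 11; {[17,19],[16,20]} hit by 19; {[23,24],[19,25],[20,27]} hit by 24.
Points: 7, 11, 19, 24 (4 total).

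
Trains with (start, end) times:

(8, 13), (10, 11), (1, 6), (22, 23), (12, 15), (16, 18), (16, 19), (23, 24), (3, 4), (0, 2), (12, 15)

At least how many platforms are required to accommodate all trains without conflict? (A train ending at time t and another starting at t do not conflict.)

3

starts: [0, 1, 3, 8, 10, 12, 12, 16, 16, 22, 23]
ends:   [2, 4, 6, 11, 13, 15, 15, 18, 19, 23, 24]
s0→1 s1→2 e2→1 s3→2 e4→1 e6→0 s8→1 s10→2 e11→1 s12→2 s12→3  — peak 3.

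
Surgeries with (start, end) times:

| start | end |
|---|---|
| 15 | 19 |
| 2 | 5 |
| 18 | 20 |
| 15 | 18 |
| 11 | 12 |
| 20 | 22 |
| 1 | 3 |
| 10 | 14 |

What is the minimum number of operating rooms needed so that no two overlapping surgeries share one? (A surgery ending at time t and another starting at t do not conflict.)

The answer is the maximum number of intervals overlapping at any instant.
Events (time:±→running): 1:+→1 2:+→2 … peak 2.

2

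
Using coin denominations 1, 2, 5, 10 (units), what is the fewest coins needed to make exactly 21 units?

Greedy: take as many of the largest coin as possible, then repeat with the remainder.
21 = 2×10 + 1×1
Total coins = 2 + 1 = 3

3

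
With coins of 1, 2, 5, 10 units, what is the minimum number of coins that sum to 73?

9

Greedy: take as many of the largest coin as possible, then repeat with the remainder.
73 = 7×10 + 1×2 + 1×1
Total coins = 7 + 1 + 1 = 9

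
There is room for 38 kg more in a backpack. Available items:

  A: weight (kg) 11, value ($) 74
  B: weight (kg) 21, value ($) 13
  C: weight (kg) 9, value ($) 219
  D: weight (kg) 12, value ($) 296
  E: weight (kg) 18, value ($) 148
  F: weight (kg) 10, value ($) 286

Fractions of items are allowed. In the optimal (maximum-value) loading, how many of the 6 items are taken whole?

Ratios (sorted): F 28.60, D 24.67, C 24.33, E 8.22, A 6.73, B 0.62
take F (10 @ 286); take D (12 @ 296); take C (9 @ 219); take 7/18 of E → 57.56. Capacity used 38/38.
3 item(s) taken whole; one partial (take 7/18 of E).

3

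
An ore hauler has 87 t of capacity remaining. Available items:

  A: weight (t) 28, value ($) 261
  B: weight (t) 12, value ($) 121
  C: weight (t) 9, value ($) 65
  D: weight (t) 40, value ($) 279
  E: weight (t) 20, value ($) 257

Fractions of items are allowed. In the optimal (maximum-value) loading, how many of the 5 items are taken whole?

Order: E (257/20=12.85) > B (121/12=10.08) > A (261/28=9.32) > C (65/9=7.22) > D (279/40=6.97)
Fill: take E (20 @ 257) → take B (12 @ 121) → take A (28 @ 261) → take C (9 @ 65) → take 18/40 of D → 125.55; 87/87 used.
4 item(s) taken whole; one partial (take 18/40 of D).

4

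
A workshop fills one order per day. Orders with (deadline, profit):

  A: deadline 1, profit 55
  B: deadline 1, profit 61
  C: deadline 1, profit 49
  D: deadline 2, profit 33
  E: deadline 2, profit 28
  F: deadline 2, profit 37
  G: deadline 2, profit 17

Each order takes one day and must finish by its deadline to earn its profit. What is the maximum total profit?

98

By profit: B(d1,61), A(d1,55), C(d1,49), F(d2,37), D(d2,33), E(d2,28), G(d2,17)
B→slot 1; A skipped; C skipped; F→slot 2; D skipped; E skipped; G skipped.
Profit = 61 + 37 = 98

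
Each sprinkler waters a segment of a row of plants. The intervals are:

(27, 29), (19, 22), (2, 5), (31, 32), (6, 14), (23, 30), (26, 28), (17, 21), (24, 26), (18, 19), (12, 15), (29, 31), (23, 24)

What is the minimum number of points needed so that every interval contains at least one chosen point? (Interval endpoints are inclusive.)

6

Sort by right endpoint; whenever an interval is uncovered, place a point at its right end.
By right end: [2,5]  [6,14]  [12,15]  [18,19]  [17,21]  [19,22]  [23,24]  [24,26]  [26,28]  [27,29]  [23,30]  [29,31]  [31,32]
[2,5] uncovered → point at 5; [6,14] uncovered → point at 14; [18,19] uncovered → point at 19; [23,24] uncovered → point at 24; [26,28] uncovered → point at 28; [29,31] uncovered → point at 31.
Points: 5, 14, 19, 24, 28, 31 (6 total).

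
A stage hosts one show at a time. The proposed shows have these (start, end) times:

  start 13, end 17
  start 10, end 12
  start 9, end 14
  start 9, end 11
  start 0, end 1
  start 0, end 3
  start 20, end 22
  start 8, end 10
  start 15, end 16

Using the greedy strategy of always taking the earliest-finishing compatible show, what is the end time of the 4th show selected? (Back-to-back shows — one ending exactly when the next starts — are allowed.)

Greedy by earliest finish: after sorting by end time, pick each interval compatible with the last pick.
Sorted by end: (0,1)  (0,3)  (8,10)  (9,11)  (10,12)  (9,14)  (15,16)  (13,17)  (20,22)
take (0,1); take (8,10); take (10,12); take (15,16); take (20,22).
Selected: (0,1) (8,10) (10,12) (15,16) (20,22)

16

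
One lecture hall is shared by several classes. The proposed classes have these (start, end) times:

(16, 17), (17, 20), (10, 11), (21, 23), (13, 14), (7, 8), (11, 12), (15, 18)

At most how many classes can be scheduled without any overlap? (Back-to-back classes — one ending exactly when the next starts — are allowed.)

Sorted by end: (7,8)  (10,11)  (11,12)  (13,14)  (16,17)  (15,18)  (17,20)  (21,23)
take (7,8); take (10,11); take (11,12); take (13,14); take (16,17); take (17,20); take (21,23).
Selected 7 classes.

7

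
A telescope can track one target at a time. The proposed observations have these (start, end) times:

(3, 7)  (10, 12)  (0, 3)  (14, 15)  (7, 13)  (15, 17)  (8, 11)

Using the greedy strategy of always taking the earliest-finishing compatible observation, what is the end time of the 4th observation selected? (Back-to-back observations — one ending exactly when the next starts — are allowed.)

15

Sort by end time and greedily take each interval whose start is ≥ the last chosen end.
Sorted by end: (0,3)  (3,7)  (8,11)  (10,12)  (7,13)  (14,15)  (15,17)
take (0,3); take (3,7); take (8,11); skip (10,12); take (14,15); take (15,17).
Selected: (0,3) (3,7) (8,11) (14,15) (15,17)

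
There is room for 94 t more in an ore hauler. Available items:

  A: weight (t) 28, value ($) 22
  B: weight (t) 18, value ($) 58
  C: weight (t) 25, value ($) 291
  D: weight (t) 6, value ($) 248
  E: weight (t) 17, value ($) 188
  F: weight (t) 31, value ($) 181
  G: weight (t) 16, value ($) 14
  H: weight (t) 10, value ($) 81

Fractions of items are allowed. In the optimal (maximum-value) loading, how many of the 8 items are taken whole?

Sort by value per unit weight and fill in that order.
Order: D (248/6=41.33) > C (291/25=11.64) > E (188/17=11.06) > H (81/10=8.10) > F (181/31=5.84) > B (58/18=3.22) > G (14/16=0.88) > A (22/28=0.79)
Fill: take D (6 @ 248) → take C (25 @ 291) → take E (17 @ 188) → take H (10 @ 81) → take F (31 @ 181) → take 5/18 of B → 16.11; 94/94 used.
5 item(s) taken whole; one partial (take 5/18 of B).

5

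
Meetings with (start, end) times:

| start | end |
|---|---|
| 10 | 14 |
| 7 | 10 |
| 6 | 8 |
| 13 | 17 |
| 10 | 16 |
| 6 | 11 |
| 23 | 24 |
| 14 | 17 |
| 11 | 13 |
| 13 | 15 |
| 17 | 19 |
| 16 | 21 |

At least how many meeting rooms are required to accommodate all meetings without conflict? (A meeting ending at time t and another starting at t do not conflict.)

4

Events (time:±→running): 6:+→1 6:+→2 7:+→3 8:-→2 10:-→1 10:+→2 10:+→3 11:-→2 11:+→3 13:-→2 13:+→3 13:+→4 … peak 4.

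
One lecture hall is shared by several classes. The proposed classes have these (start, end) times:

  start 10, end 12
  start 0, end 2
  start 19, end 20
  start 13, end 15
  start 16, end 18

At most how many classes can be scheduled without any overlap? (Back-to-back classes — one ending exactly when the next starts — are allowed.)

By end time: (0,2), (10,12), (13,15), (16,18), (19,20).
Pick (0,2); next start ≥ 2 → (10,12); next start ≥ 12 → (13,15); next start ≥ 15 → (16,18); next start ≥ 18 → (19,20).
Selected 5 classes.

5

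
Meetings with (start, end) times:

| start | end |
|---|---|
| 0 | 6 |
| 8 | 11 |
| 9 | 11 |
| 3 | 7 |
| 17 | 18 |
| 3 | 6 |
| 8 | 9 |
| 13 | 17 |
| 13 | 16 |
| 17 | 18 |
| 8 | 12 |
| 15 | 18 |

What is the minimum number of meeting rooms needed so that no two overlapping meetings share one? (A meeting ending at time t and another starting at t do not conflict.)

3

The answer is the maximum number of intervals overlapping at any instant.
starts: [0, 3, 3, 8, 8, 8, 9, 13, 13, 15, 17, 17]
ends:   [6, 6, 7, 9, 11, 11, 12, 16, 17, 18, 18, 18]
s0→1 s3→2 s3→3  — peak 3.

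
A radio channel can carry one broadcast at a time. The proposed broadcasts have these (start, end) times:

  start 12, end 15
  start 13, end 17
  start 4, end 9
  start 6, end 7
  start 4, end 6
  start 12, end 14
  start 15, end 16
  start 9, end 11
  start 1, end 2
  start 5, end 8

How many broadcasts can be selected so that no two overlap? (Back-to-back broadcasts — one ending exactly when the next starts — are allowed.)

Greedy by earliest finish: after sorting by end time, pick each interval compatible with the last pick.
By end time: (1,2), (4,6), (6,7), (5,8), (4,9), (9,11), (12,14), (12,15), (15,16), (13,17).
Pick (1,2); next start ≥ 2 → (4,6); next start ≥ 6 → (6,7); next start ≥ 7 → (9,11); next start ≥ 11 → (12,14); next start ≥ 14 → (15,16).
Selected 6 broadcasts.

6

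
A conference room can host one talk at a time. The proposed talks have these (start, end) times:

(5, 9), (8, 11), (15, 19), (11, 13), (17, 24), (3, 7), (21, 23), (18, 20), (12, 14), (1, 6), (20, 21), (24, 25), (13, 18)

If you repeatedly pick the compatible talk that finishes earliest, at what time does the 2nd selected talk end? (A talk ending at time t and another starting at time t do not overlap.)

11

By end time: (1,6), (3,7), (5,9), (8,11), (11,13), (12,14), (13,18), (15,19), (18,20), (20,21), (21,23), (17,24), (24,25).
Pick (1,6); next start ≥ 6 → (8,11); next start ≥ 11 → (11,13); next start ≥ 13 → (13,18); next start ≥ 18 → (18,20); next start ≥ 20 → (20,21); next start ≥ 21 → (21,23); next start ≥ 23 → (24,25).
Selected: (1,6) (8,11) (11,13) (13,18) (18,20) (20,21) (21,23) (24,25)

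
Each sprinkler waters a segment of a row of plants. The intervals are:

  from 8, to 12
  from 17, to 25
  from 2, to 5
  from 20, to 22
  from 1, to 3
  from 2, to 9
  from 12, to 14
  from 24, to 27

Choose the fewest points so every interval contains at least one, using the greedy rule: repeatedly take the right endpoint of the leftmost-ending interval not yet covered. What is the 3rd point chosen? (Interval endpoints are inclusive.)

22

Sort by right endpoint; whenever an interval is uncovered, place a point at its right end.
By right end: [1,3]  [2,5]  [2,9]  [8,12]  [12,14]  [20,22]  [17,25]  [24,27]
[1,3] uncovered → point at 3; [8,12] uncovered → point at 12; [20,22] uncovered → point at 22; [24,27] uncovered → point at 27.
Points: 3, 12, 22, 27 (4 total).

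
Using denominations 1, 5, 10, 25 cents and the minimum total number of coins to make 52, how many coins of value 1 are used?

Use the largest denomination that fits, subtract, and repeat.
52 − 2×25→2 − 2×1→0
Count of 1: 2

2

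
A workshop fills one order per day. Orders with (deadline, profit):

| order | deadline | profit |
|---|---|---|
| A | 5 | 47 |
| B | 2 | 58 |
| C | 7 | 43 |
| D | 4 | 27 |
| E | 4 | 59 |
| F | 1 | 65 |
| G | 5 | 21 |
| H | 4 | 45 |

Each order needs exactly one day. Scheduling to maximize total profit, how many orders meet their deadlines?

6

Take jobs in profit order; each goes to the latest open slot no later than its deadline.
Profit order: F=65 E=59 B=58 A=47 H=45 C=43 D=27 G=21
Assign: F→slot 1, E→slot 4, B→slot 2, A→slot 5, H→slot 3, C→slot 7, D skipped, G skipped.
Slots: [1:F] [2:B] [3:H] [4:E] [5:A] [7:C]
6 of 8 scheduled.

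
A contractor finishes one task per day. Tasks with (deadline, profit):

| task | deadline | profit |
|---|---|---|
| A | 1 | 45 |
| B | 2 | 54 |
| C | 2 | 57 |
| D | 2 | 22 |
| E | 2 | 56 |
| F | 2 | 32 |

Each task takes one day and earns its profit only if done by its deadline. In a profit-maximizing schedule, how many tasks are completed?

By profit: C(d2,57), E(d2,56), B(d2,54), A(d1,45), F(d2,32), D(d2,22)
C→slot 2; E→slot 1; B skipped; A skipped; F skipped; D skipped.
2 of 6 scheduled.

2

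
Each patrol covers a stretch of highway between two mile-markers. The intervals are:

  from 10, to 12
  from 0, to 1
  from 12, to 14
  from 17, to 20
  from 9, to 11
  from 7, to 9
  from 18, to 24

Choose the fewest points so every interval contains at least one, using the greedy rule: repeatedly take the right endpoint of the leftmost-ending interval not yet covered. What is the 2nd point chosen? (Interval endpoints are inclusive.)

Process intervals by earliest right end; each time one isn't hit yet, stab at its right endpoint.
By right end: [0,1]  [7,9]  [9,11]  [10,12]  [12,14]  [17,20]  [18,24]
[0,1] uncovered → point at 1; [7,9] uncovered → point at 9; [10,12] uncovered → point at 12; [17,20] uncovered → point at 20.
Points: 1, 9, 12, 20 (4 total).

9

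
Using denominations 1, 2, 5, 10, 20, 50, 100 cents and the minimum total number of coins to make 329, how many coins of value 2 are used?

2

329 = 3×100 + 1×20 + 1×5 + 2×2
Count of 2: 2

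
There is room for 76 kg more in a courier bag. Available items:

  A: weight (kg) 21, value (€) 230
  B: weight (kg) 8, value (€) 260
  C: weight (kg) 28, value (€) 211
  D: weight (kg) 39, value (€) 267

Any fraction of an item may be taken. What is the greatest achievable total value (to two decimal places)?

831.08

Sort by value per unit weight and fill in that order.
Order: B (260/8=32.50) > A (230/21=10.95) > C (211/28=7.54) > D (267/39=6.85)
Fill: take B (8 @ 260) → take A (21 @ 230) → take C (28 @ 211) → take 19/39 of D → 130.08; 76/76 used.
Total value = 831.08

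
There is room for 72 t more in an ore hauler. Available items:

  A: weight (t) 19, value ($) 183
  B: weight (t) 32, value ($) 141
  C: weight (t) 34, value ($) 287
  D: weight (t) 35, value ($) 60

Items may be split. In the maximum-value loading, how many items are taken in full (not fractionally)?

2

Ratios (sorted): A 9.63, C 8.44, B 4.41, D 1.71
take A (19 @ 183); take C (34 @ 287); take 19/32 of B → 83.72. Capacity used 72/72.
2 item(s) taken whole; one partial (take 19/32 of B).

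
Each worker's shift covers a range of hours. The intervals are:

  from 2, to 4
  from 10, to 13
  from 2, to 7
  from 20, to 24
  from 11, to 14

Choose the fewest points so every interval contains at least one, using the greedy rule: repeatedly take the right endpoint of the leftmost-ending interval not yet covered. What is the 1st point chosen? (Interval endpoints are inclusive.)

Process intervals by earliest right end; each time one isn't hit yet, stab at its right endpoint.
Sorted: [2,4] [2,7] [10,13] [11,14] [20,24]
{[2,4],[2,7]} hit by 4; {[10,13],[11,14]} hit by 13; {[20,24]} hit by 24.
Points: 4, 13, 24 (3 total).

4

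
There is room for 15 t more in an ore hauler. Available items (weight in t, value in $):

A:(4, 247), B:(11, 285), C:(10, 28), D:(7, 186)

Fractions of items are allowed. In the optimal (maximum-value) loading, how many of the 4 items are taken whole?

2

Greedy by value/weight ratio, highest first.
Order: A (247/4=61.75) > D (186/7=26.57) > B (285/11=25.91) > C (28/10=2.80)
Fill: take A (4 @ 247) → take D (7 @ 186) → take 4/11 of B → 103.64; 15/15 used.
2 item(s) taken whole; one partial (take 4/11 of B).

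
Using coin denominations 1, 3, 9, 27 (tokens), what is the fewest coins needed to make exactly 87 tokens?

Greedy: take as many of the largest coin as possible, then repeat with the remainder.
87 = 3×27 + 2×3
Total coins = 3 + 2 = 5

5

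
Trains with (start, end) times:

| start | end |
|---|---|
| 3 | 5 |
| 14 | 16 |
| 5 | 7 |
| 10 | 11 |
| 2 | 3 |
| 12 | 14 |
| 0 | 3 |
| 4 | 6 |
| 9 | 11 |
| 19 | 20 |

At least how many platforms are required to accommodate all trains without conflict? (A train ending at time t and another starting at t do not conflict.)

2

Count concurrent intervals with a sweep; the peak is the room count.
starts: [0, 2, 3, 4, 5, 9, 10, 12, 14, 19]
ends:   [3, 3, 5, 6, 7, 11, 11, 14, 16, 20]
s0→1 s2→2  — peak 2.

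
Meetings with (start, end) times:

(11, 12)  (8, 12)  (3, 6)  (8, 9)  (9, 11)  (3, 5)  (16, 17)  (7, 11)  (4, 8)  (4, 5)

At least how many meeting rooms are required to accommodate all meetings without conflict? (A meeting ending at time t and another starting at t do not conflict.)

4

Count concurrent intervals with a sweep; the peak is the room count.
Events (time:±→running): 3:+→1 3:+→2 4:+→3 4:+→4 … peak 4.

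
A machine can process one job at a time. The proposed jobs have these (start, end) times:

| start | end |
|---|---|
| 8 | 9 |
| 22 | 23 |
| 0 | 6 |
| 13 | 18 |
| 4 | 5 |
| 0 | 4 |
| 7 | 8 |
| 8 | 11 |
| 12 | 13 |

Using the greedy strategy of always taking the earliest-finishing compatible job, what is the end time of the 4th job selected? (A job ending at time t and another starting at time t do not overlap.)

9

Order by finish time; keep every interval that doesn't clash with the previous kept one.
Sorted by end: (0,4)  (4,5)  (0,6)  (7,8)  (8,9)  (8,11)  (12,13)  (13,18)  (22,23)
take (0,4); take (4,5); take (7,8); take (8,9); take (12,13); take (13,18); take (22,23).
Selected: (0,4) (4,5) (7,8) (8,9) (12,13) (13,18) (22,23)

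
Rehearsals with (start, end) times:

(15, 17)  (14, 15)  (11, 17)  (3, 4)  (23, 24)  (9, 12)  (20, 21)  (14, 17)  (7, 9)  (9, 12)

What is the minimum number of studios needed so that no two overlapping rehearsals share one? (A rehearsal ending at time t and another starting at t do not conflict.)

The answer is the maximum number of intervals overlapping at any instant.
starts: [3, 7, 9, 9, 11, 14, 14, 15, 20, 23]
ends:   [4, 9, 12, 12, 15, 17, 17, 17, 21, 24]
s3→1 e4→0 s7→1 e9→0 s9→1 s9→2 s11→3  — peak 3.

3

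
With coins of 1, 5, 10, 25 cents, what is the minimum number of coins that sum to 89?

8

Use the largest denomination that fits, subtract, and repeat.
89 = 3×25 + 1×10 + 4×1
Total coins = 3 + 1 + 4 = 8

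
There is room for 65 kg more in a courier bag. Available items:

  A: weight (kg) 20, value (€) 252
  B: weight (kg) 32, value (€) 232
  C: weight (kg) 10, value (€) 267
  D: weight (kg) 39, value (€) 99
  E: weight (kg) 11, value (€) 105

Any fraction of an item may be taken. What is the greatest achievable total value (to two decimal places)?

Order: C (267/10=26.70) > A (252/20=12.60) > E (105/11=9.55) > B (232/32=7.25) > D (99/39=2.54)
Fill: take C (10 @ 267) → take A (20 @ 252) → take E (11 @ 105) → take 24/32 of B → 174.00; 65/65 used.
Total value = 798.00

798.00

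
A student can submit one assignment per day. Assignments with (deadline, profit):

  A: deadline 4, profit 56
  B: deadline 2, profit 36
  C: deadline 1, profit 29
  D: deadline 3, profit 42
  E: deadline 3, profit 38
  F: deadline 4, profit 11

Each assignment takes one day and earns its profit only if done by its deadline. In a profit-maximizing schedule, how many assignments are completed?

4

Take jobs in profit order; each goes to the latest open slot no later than its deadline.
By profit: A(d4,56), D(d3,42), E(d3,38), B(d2,36), C(d1,29), F(d4,11)
A→slot 4; D→slot 3; E→slot 2; B→slot 1; C skipped; F skipped.
4 of 6 scheduled.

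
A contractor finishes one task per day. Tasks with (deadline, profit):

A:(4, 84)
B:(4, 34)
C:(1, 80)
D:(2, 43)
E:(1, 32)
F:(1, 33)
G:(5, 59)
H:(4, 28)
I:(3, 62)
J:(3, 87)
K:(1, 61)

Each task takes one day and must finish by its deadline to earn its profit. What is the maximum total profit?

372

Sort by profit descending; place each in the latest free slot ≤ its deadline.
Profit order: J=87 A=84 C=80 I=62 K=61 G=59 D=43 B=34 F=33 E=32 H=28
Assign: J→slot 3, A→slot 4, C→slot 1, I→slot 2, K skipped, G→slot 5, D skipped, B skipped, F skipped, E skipped, H skipped.
Slots: [1:C] [2:I] [3:J] [4:A] [5:G]
Profit = 80 + 62 + 87 + 84 + 59 = 372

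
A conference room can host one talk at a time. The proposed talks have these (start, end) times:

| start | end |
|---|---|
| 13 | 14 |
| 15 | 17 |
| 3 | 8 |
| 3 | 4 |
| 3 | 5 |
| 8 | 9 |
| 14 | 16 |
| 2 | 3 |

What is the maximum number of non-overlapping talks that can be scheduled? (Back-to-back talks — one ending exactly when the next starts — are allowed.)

5

Order by finish time; keep every interval that doesn't clash with the previous kept one.
By end time: (2,3), (3,4), (3,5), (3,8), (8,9), (13,14), (14,16), (15,17).
Pick (2,3); next start ≥ 3 → (3,4); next start ≥ 4 → (8,9); next start ≥ 9 → (13,14); next start ≥ 14 → (14,16).
Selected 5 talks.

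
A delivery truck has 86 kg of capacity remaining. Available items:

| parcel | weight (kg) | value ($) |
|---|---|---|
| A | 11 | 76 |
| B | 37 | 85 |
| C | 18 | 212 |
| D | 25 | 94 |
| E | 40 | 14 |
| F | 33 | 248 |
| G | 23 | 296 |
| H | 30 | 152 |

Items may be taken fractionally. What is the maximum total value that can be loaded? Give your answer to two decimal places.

Sort by value per unit weight and fill in that order.
Order: G (296/23=12.87) > C (212/18=11.78) > F (248/33=7.52) > A (76/11=6.91) > H (152/30=5.07) > D (94/25=3.76) > B (85/37=2.30) > E (14/40=0.35)
Fill: take G (23 @ 296) → take C (18 @ 212) → take F (33 @ 248) → take A (11 @ 76) → take 1/30 of H → 5.07; 86/86 used.
Total value = 837.07

837.07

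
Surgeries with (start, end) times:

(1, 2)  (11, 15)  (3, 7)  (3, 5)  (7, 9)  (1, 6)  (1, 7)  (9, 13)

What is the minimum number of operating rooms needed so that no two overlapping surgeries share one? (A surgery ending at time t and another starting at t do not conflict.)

Events (time:±→running): 1:+→1 1:+→2 1:+→3 2:-→2 3:+→3 3:+→4 … peak 4.

4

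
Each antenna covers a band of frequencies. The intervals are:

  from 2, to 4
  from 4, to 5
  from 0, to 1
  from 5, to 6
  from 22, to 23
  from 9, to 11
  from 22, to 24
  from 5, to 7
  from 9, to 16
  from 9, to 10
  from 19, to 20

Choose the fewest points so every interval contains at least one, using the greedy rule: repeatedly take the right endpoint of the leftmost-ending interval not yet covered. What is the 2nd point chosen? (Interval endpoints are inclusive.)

By right end: [0,1]  [2,4]  [4,5]  [5,6]  [5,7]  [9,10]  [9,11]  [9,16]  [19,20]  [22,23]  [22,24]
[0,1] uncovered → point at 1; [2,4] uncovered → point at 4; [5,6] uncovered → point at 6; [9,10] uncovered → point at 10; [19,20] uncovered → point at 20; [22,23] uncovered → point at 23.
Points: 1, 4, 6, 10, 20, 23 (6 total).

4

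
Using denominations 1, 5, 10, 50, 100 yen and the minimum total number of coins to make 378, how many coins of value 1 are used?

Use the largest denomination that fits, subtract, and repeat.
378 = 3×100 + 1×50 + 2×10 + 1×5 + 3×1
Count of 1: 3

3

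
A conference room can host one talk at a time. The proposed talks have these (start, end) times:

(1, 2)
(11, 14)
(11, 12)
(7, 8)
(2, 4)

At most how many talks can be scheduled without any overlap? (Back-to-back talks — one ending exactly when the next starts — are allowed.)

4

Greedy by earliest finish: after sorting by end time, pick each interval compatible with the last pick.
By end time: (1,2), (2,4), (7,8), (11,12), (11,14).
Pick (1,2); next start ≥ 2 → (2,4); next start ≥ 4 → (7,8); next start ≥ 8 → (11,12).
Selected 4 talks.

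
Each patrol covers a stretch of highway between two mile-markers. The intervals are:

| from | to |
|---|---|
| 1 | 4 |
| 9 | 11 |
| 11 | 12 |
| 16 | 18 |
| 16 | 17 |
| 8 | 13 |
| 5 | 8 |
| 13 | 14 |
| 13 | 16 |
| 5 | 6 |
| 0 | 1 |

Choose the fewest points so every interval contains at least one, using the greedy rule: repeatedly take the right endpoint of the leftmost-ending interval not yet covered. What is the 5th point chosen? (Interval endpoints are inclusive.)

17

Sort by right endpoint; whenever an interval is uncovered, place a point at its right end.
By right end: [0,1]  [1,4]  [5,6]  [5,8]  [9,11]  [11,12]  [8,13]  [13,14]  [13,16]  [16,17]  [16,18]
[0,1] uncovered → point at 1; [5,6] uncovered → point at 6; [9,11] uncovered → point at 11; [13,14] uncovered → point at 14; [16,17] uncovered → point at 17.
Points: 1, 6, 11, 14, 17 (5 total).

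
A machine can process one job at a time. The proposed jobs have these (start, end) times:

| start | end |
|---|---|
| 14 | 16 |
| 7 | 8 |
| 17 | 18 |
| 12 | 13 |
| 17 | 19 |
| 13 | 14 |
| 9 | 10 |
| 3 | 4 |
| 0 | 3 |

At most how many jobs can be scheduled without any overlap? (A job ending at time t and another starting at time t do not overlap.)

8

Sort by end time and greedily take each interval whose start is ≥ the last chosen end.
By end time: (0,3), (3,4), (7,8), (9,10), (12,13), (13,14), (14,16), (17,18), (17,19).
Pick (0,3); next start ≥ 3 → (3,4); next start ≥ 4 → (7,8); next start ≥ 8 → (9,10); next start ≥ 10 → (12,13); next start ≥ 13 → (13,14); next start ≥ 14 → (14,16); next start ≥ 16 → (17,18).
Selected 8 jobs.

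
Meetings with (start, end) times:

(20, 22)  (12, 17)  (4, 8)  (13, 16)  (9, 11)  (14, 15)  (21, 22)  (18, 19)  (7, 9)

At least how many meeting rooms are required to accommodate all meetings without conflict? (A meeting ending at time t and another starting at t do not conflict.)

3

The answer is the maximum number of intervals overlapping at any instant.
starts: [4, 7, 9, 12, 13, 14, 18, 20, 21]
ends:   [8, 9, 11, 15, 16, 17, 19, 22, 22]
s4→1 s7→2 e8→1 e9→0 s9→1 e11→0 s12→1 s13→2 s14→3  — peak 3.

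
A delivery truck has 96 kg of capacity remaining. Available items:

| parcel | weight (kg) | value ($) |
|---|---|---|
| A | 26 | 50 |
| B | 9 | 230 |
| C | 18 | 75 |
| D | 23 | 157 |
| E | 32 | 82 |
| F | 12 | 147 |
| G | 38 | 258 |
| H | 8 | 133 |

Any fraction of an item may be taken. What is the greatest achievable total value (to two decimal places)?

Ratios (sorted): B 25.56, H 16.62, F 12.25, D 6.83, G 6.79, C 4.17, E 2.56, A 1.92
take B (9 @ 230); take H (8 @ 133); take F (12 @ 147); take D (23 @ 157); take G (38 @ 258); take 6/18 of C → 25.00. Capacity used 96/96.
Total value = 950.00

950.00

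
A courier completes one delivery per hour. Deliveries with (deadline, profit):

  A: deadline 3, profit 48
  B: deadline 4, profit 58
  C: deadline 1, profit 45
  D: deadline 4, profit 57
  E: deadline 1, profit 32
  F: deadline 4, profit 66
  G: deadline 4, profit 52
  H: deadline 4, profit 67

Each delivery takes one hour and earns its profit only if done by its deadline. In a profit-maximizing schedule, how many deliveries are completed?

4

Sort by profit descending; place each in the latest free slot ≤ its deadline.
By profit: H(d4,67), F(d4,66), B(d4,58), D(d4,57), G(d4,52), A(d3,48), C(d1,45), E(d1,32)
H→slot 4; F→slot 3; B→slot 2; D→slot 1; G skipped; A skipped; C skipped; E skipped.
4 of 8 scheduled.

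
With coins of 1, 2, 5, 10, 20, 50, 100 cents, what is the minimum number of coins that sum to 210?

Greedy: take as many of the largest coin as possible, then repeat with the remainder.
210 − 2×100→10 − 1×10→0
Total coins = 2 + 1 = 3

3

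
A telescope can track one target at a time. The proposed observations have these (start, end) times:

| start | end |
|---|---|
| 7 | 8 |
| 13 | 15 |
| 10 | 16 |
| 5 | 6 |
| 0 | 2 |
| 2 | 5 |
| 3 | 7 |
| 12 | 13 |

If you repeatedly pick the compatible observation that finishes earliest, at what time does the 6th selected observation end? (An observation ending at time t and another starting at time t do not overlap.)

15

By end time: (0,2), (2,5), (5,6), (3,7), (7,8), (12,13), (13,15), (10,16).
Pick (0,2); next start ≥ 2 → (2,5); next start ≥ 5 → (5,6); next start ≥ 6 → (7,8); next start ≥ 8 → (12,13); next start ≥ 13 → (13,15).
Selected: (0,2) (2,5) (5,6) (7,8) (12,13) (13,15)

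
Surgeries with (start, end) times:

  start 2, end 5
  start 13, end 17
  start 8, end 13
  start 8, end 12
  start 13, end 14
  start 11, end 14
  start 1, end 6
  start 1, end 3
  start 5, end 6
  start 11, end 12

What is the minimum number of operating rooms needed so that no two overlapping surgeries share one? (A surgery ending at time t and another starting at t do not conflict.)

The answer is the maximum number of intervals overlapping at any instant.
Events (time:±→running): 1:+→1 1:+→2 2:+→3 3:-→2 5:-→1 5:+→2 6:-→1 6:-→0 8:+→1 8:+→2 11:+→3 11:+→4 … peak 4.

4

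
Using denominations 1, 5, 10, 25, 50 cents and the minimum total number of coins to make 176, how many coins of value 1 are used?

1

176 − 3×50→26 − 1×25→1 − 1×1→0
Count of 1: 1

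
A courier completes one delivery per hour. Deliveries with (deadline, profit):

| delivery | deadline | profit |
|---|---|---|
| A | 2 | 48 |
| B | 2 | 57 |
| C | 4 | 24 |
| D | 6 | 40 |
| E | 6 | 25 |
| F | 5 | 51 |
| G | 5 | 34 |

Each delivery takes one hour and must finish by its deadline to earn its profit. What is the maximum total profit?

255

Sort by profit descending; place each in the latest free slot ≤ its deadline.
Profit order: B=57 F=51 A=48 D=40 G=34 E=25 C=24
Assign: B→slot 2, F→slot 5, A→slot 1, D→slot 6, G→slot 4, E→slot 3, C skipped.
Slots: [1:A] [2:B] [3:E] [4:G] [5:F] [6:D]
Profit = 48 + 57 + 25 + 34 + 51 + 40 = 255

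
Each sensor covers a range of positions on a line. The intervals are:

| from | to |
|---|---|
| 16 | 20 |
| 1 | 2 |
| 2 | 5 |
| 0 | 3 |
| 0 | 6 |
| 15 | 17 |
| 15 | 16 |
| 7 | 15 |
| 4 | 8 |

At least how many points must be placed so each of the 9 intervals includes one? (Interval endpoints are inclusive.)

Sorted: [1,2] [0,3] [2,5] [0,6] [4,8] [7,15] [15,16] [15,17] [16,20]
{[1,2],[0,3],[2,5],[0,6]} hit by 2; {[4,8],[7,15]} hit by 8; {[15,16],[15,17],[16,20]} hit by 16.
Points: 2, 8, 16 (3 total).

3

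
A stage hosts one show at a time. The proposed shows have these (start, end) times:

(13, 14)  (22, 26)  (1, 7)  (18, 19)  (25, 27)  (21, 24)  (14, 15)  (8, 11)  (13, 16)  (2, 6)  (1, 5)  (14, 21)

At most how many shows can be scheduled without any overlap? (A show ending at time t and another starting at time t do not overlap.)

7

Greedy by earliest finish: after sorting by end time, pick each interval compatible with the last pick.
Sorted by end: (1,5)  (2,6)  (1,7)  (8,11)  (13,14)  (14,15)  (13,16)  (18,19)  (14,21)  (21,24)  (22,26)  (25,27)
take (1,5); skip (2,6); skip (1,7); take (8,11); take (13,14); take (14,15); skip (13,16); take (18,19); skip (14,21); take (21,24); take (25,27).
Selected 7 shows.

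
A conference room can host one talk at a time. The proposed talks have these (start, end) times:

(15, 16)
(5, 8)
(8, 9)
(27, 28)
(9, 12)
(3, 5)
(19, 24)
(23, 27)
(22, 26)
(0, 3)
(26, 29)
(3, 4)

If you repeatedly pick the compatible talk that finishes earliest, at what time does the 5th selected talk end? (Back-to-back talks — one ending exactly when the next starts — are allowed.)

Greedy by earliest finish: after sorting by end time, pick each interval compatible with the last pick.
By end time: (0,3), (3,4), (3,5), (5,8), (8,9), (9,12), (15,16), (19,24), (22,26), (23,27), (27,28), (26,29).
Pick (0,3); next start ≥ 3 → (3,4); next start ≥ 4 → (5,8); next start ≥ 8 → (8,9); next start ≥ 9 → (9,12); next start ≥ 12 → (15,16); next start ≥ 16 → (19,24); next start ≥ 24 → (27,28).
Selected: (0,3) (3,4) (5,8) (8,9) (9,12) (15,16) (19,24) (27,28)

12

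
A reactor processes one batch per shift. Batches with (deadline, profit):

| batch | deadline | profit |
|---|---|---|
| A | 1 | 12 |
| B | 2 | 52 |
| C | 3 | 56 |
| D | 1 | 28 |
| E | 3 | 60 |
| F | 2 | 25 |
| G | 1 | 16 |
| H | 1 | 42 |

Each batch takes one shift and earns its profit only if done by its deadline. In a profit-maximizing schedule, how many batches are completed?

3

Sort by profit descending; place each in the latest free slot ≤ its deadline.
By profit: E(d3,60), C(d3,56), B(d2,52), H(d1,42), D(d1,28), F(d2,25), G(d1,16), A(d1,12)
E→slot 3; C→slot 2; B→slot 1; H skipped; D skipped; F skipped; G skipped; A skipped.
3 of 8 scheduled.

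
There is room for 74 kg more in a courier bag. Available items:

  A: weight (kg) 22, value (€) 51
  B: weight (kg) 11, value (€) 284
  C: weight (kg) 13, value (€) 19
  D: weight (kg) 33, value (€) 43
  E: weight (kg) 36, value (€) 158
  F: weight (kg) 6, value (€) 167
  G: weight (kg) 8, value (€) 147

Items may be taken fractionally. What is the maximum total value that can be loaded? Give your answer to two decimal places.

Order: F (167/6=27.83) > B (284/11=25.82) > G (147/8=18.38) > E (158/36=4.39) > A (51/22=2.32) > C (19/13=1.46) > D (43/33=1.30)
Fill: take F (6 @ 167) → take B (11 @ 284) → take G (8 @ 147) → take E (36 @ 158) → take 13/22 of A → 30.14; 74/74 used.
Total value = 786.14

786.14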